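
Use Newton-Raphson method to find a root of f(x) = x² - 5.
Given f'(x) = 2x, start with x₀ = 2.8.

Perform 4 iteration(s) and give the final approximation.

f(x) = x² - 5
f'(x) = 2x
x₀ = 2.8

Newton-Raphson formula: x_{n+1} = x_n - f(x_n)/f'(x_n)

Iteration 1:
  f(2.800000) = 2.840000
  f'(2.800000) = 5.600000
  x_1 = 2.800000 - 2.840000/5.600000 = 2.292857
Iteration 2:
  f(2.292857) = 0.257194
  f'(2.292857) = 4.585714
  x_2 = 2.292857 - 0.257194/4.585714 = 2.236771
Iteration 3:
  f(2.236771) = 0.003146
  f'(2.236771) = 4.473543
  x_3 = 2.236771 - 0.003146/4.473543 = 2.236068
Iteration 4:
  f(2.236068) = 0.000000
  f'(2.236068) = 4.472136
  x_4 = 2.236068 - 0.000000/4.472136 = 2.236068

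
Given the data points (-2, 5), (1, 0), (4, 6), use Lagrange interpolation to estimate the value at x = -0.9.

Lagrange interpolation formula:
P(x) = Σ yᵢ × Lᵢ(x)
where Lᵢ(x) = Π_{j≠i} (x - xⱼ)/(xᵢ - xⱼ)

L_0(-0.9) = (-0.9 - 1)/(-2 - 1) × (-0.9 - 4)/(-2 - 4) = 0.517222
L_1(-0.9) = (-0.9 - (-2))/(1 - (-2)) × (-0.9 - 4)/(1 - 4) = 0.598889
L_2(-0.9) = (-0.9 - (-2))/(4 - (-2)) × (-0.9 - 1)/(4 - 1) = -0.116111

P(-0.9) = 5×L_0(-0.9) + 0×L_1(-0.9) + 6×L_2(-0.9)
P(-0.9) = 1.889444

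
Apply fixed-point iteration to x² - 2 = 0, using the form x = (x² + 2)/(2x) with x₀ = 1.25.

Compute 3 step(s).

Equation: x² - 2 = 0
Fixed-point form: x = (x² + 2)/(2x)
x₀ = 1.25

x_1 = g(1.250000) = 1.425000
x_2 = g(1.425000) = 1.414254
x_3 = g(1.414254) = 1.414214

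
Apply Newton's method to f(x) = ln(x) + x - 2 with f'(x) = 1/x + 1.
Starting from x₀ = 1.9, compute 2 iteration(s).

f(x) = ln(x) + x - 2
f'(x) = 1/x + 1
x₀ = 1.9

Newton-Raphson formula: x_{n+1} = x_n - f(x_n)/f'(x_n)

Iteration 1:
  f(1.900000) = 0.541854
  f'(1.900000) = 1.526316
  x_1 = 1.900000 - 0.541854/1.526316 = 1.544992
Iteration 2:
  f(1.544992) = -0.019989
  f'(1.544992) = 1.647252
  x_2 = 1.544992 - (-0.019989)/1.647252 = 1.557127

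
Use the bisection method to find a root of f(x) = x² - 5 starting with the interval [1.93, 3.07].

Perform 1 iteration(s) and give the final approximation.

f(x) = x² - 5
Initial interval: [1.93, 3.07]

Iteration 1:
  c_1 = (1.930000 + 3.070000)/2 = 2.500000
  f(c_1) = f(2.500000) = 1.250000
  f(a) × f(c) < 0, new interval: [1.930000, 2.500000]

After 1 iteration(s), the approximation is c_1 = 2.500000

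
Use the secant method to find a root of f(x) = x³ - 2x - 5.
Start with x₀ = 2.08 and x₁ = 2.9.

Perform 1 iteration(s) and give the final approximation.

f(x) = x³ - 2x - 5
x₀ = 2.08, x₁ = 2.9

Secant formula: x_{n+1} = x_n - f(x_n)(x_n - x_{n-1})/(f(x_n) - f(x_{n-1}))

Iteration 1:
  f(2.080000) = -0.161088
  f(2.900000) = 13.589000
  x_2 = 2.900000 - 13.589000×(2.900000 - 2.080000)/(13.589000 - (-0.161088))
       = 2.089607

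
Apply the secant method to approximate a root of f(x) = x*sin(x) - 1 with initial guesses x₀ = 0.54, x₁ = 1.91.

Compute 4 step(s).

f(x) = x*sin(x) - 1
x₀ = 0.54, x₁ = 1.91

Secant formula: x_{n+1} = x_n - f(x_n)(x_n - x_{n-1})/(f(x_n) - f(x_{n-1}))

Iteration 1:
  f(0.540000) = -0.722367
  f(1.910000) = 0.801168
  x_2 = 1.910000 - 0.801168×(1.910000 - 0.540000)/(0.801168 - (-0.722367))
       = 1.189570
Iteration 2:
  f(1.910000) = 0.801168
  f(1.189570) = 0.104169
  x_3 = 1.189570 - 0.104169×(1.189570 - 1.910000)/(0.104169 - 0.801168)
       = 1.081898
Iteration 3:
  f(1.189570) = 0.104169
  f(1.081898) = -0.044845
  x_4 = 1.081898 - (-0.044845)×(1.081898 - 1.189570)/(-0.044845 - 0.104169)
       = 1.114301
Iteration 4:
  f(1.081898) = -0.044845
  f(1.114301) = 0.000200
  x_5 = 1.114301 - 0.000200×(1.114301 - 1.081898)/(0.000200 - (-0.044845))
       = 1.114157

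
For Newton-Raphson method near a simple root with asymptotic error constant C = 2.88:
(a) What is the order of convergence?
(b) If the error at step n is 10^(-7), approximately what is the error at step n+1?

(a) Newton-Raphson has quadratic (order 2) convergence near simple roots.
    This means |e_{n+1}| ≈ C|e_n|².

(b) With |e_n| = 10^(-7) and C = 2.88:
    |e_{n+1}| ≈ 2.88 × (10^(-7))² = 2.88 × 10^(-14)

(a) 2 (quadratic); (b) |e_{n+1}| ≈ 2.880e-14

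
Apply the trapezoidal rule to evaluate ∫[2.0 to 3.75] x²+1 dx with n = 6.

f(x) = x²+1
a = 2.0, b = 3.75, n = 6
h = (b - a)/n = 0.291667

Trapezoidal rule: (h/2)[f(x₀) + 2f(x₁) + 2f(x₂) + ... + f(xₙ)]

x_0 = 2.0000, f(x_0) = 5.000000, coefficient = 1
x_1 = 2.2917, f(x_1) = 6.251736, coefficient = 2
x_2 = 2.5833, f(x_2) = 7.673611, coefficient = 2
x_3 = 2.8750, f(x_3) = 9.265625, coefficient = 2
x_4 = 3.1667, f(x_4) = 11.027778, coefficient = 2
x_5 = 3.4583, f(x_5) = 12.960069, coefficient = 2
x_6 = 3.7500, f(x_6) = 15.062500, coefficient = 1

I ≈ (0.291667/2) × 114.420139 = 16.686270
Exact value: 16.661458
Error: 0.024812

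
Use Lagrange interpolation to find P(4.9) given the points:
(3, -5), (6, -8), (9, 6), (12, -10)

Lagrange interpolation formula:
P(x) = Σ yᵢ × Lᵢ(x)
where Lᵢ(x) = Π_{j≠i} (x - xⱼ)/(xᵢ - xⱼ)

L_0(4.9) = (4.9 - 6)/(3 - 6) × (4.9 - 9)/(3 - 9) × (4.9 - 12)/(3 - 12) = 0.197660
L_1(4.9) = (4.9 - 3)/(6 - 3) × (4.9 - 9)/(6 - 9) × (4.9 - 12)/(6 - 12) = 1.024241
L_2(4.9) = (4.9 - 3)/(9 - 3) × (4.9 - 6)/(9 - 6) × (4.9 - 12)/(9 - 12) = -0.274796
L_3(4.9) = (4.9 - 3)/(12 - 3) × (4.9 - 6)/(12 - 6) × (4.9 - 9)/(12 - 9) = 0.052895

P(4.9) = (-5)×L_0(4.9) + (-8)×L_1(4.9) + 6×L_2(4.9) + (-10)×L_3(4.9)
P(4.9) = -11.359957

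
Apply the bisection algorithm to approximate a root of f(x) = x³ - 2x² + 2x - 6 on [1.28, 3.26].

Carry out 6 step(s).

f(x) = x³ - 2x² + 2x - 6
Initial interval: [1.28, 3.26]

Iteration 1:
  c_1 = (1.280000 + 3.260000)/2 = 2.270000
  f(c_1) = f(2.270000) = -0.068717
  f(a) × f(c) ≥ 0, new interval: [2.270000, 3.260000]
Iteration 2:
  c_2 = (2.270000 + 3.260000)/2 = 2.765000
  f(c_2) = f(2.765000) = 5.378597
  f(a) × f(c) < 0, new interval: [2.270000, 2.765000]
Iteration 3:
  c_3 = (2.270000 + 2.765000)/2 = 2.517500
  f(c_3) = f(2.517500) = 2.314815
  f(a) × f(c) < 0, new interval: [2.270000, 2.517500]
Iteration 4:
  c_4 = (2.270000 + 2.517500)/2 = 2.393750
  f(c_4) = f(2.393750) = 1.043703
  f(a) × f(c) < 0, new interval: [2.270000, 2.393750]
Iteration 5:
  c_5 = (2.270000 + 2.393750)/2 = 2.331875
  f(c_5) = f(2.331875) = 0.468367
  f(a) × f(c) < 0, new interval: [2.270000, 2.331875]
Iteration 6:
  c_6 = (2.270000 + 2.331875)/2 = 2.300937
  f(c_6) = f(2.300937) = 0.195132
  f(a) × f(c) < 0, new interval: [2.270000, 2.300937]

After 6 iteration(s), the approximation is c_6 = 2.300937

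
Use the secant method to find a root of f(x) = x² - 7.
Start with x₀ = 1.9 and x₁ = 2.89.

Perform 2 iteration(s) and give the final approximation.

f(x) = x² - 7
x₀ = 1.9, x₁ = 2.89

Secant formula: x_{n+1} = x_n - f(x_n)(x_n - x_{n-1})/(f(x_n) - f(x_{n-1}))

Iteration 1:
  f(1.900000) = -3.390000
  f(2.890000) = 1.352100
  x_2 = 2.890000 - 1.352100×(2.890000 - 1.900000)/(1.352100 - (-3.390000))
       = 2.607724
Iteration 2:
  f(2.890000) = 1.352100
  f(2.607724) = -0.199773
  x_3 = 2.607724 - (-0.199773)×(2.607724 - 2.890000)/(-0.199773 - 1.352100)
       = 2.644062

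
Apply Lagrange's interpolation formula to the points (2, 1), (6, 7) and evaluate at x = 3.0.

Lagrange interpolation formula:
P(x) = Σ yᵢ × Lᵢ(x)
where Lᵢ(x) = Π_{j≠i} (x - xⱼ)/(xᵢ - xⱼ)

L_0(3.0) = (3.0 - 6)/(2 - 6) = 0.750000
L_1(3.0) = (3.0 - 2)/(6 - 2) = 0.250000

P(3.0) = 1×L_0(3.0) + 7×L_1(3.0)
P(3.0) = 2.500000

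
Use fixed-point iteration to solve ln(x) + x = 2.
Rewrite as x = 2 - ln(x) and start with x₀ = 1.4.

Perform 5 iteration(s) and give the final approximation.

Equation: ln(x) + x = 2
Fixed-point form: x = 2 - ln(x)
x₀ = 1.4

x_1 = g(1.400000) = 1.663528
x_2 = g(1.663528) = 1.491059
x_3 = g(1.491059) = 1.600513
x_4 = g(1.600513) = 1.529676
x_5 = g(1.529676) = 1.574944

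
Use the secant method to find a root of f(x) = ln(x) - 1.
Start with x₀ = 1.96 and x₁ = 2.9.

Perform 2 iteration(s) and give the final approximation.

f(x) = ln(x) - 1
x₀ = 1.96, x₁ = 2.9

Secant formula: x_{n+1} = x_n - f(x_n)(x_n - x_{n-1})/(f(x_n) - f(x_{n-1}))

Iteration 1:
  f(1.960000) = -0.327056
  f(2.900000) = 0.064711
  x_2 = 2.900000 - 0.064711×(2.900000 - 1.960000)/(0.064711 - (-0.327056))
       = 2.744734
Iteration 2:
  f(2.900000) = 0.064711
  f(2.744734) = 0.009684
  x_3 = 2.744734 - 0.009684×(2.744734 - 2.900000)/(0.009684 - 0.064711)
       = 2.717409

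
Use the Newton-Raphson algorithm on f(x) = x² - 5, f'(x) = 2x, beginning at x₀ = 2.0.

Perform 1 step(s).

f(x) = x² - 5
f'(x) = 2x
x₀ = 2.0

Newton-Raphson formula: x_{n+1} = x_n - f(x_n)/f'(x_n)

Iteration 1:
  f(2.000000) = -1.000000
  f'(2.000000) = 4.000000
  x_1 = 2.000000 - (-1.000000)/4.000000 = 2.250000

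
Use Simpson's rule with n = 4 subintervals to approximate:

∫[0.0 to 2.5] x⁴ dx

f(x) = x⁴
a = 0.0, b = 2.5, n = 4
h = (b - a)/n = 0.625000

Simpson's rule: (h/3)[f(x₀) + 4f(x₁) + 2f(x₂) + ... + f(xₙ)]

x_0 = 0.0000, f(x_0) = 0.000000, coefficient = 1
x_1 = 0.6250, f(x_1) = 0.152588, coefficient = 4
x_2 = 1.2500, f(x_2) = 2.441406, coefficient = 2
x_3 = 1.8750, f(x_3) = 12.359619, coefficient = 4
x_4 = 2.5000, f(x_4) = 39.062500, coefficient = 1

I ≈ (0.625000/3) × 93.994141 = 19.582113
Exact value: 19.531250
Error: 0.050863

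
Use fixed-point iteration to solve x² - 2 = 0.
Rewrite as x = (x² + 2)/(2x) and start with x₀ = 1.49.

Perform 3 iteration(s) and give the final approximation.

Equation: x² - 2 = 0
Fixed-point form: x = (x² + 2)/(2x)
x₀ = 1.49

x_1 = g(1.490000) = 1.416141
x_2 = g(1.416141) = 1.414215
x_3 = g(1.414215) = 1.414214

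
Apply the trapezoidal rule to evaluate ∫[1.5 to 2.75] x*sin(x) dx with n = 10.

f(x) = x*sin(x)
a = 1.5, b = 2.75, n = 10
h = (b - a)/n = 0.125000

Trapezoidal rule: (h/2)[f(x₀) + 2f(x₁) + 2f(x₂) + ... + f(xₙ)]

x_0 = 1.5000, f(x_0) = 1.496242, coefficient = 1
x_1 = 1.6250, f(x_1) = 1.622613, coefficient = 2
x_2 = 1.7500, f(x_2) = 1.721975, coefficient = 2
x_3 = 1.8750, f(x_3) = 1.788911, coefficient = 2
x_4 = 2.0000, f(x_4) = 1.818595, coefficient = 2
x_5 = 2.1250, f(x_5) = 1.806930, coefficient = 2
x_6 = 2.2500, f(x_6) = 1.750665, coefficient = 2
x_7 = 2.3750, f(x_7) = 1.647502, coefficient = 2
x_8 = 2.5000, f(x_8) = 1.496180, coefficient = 2
x_9 = 2.6250, f(x_9) = 1.296541, coefficient = 2
x_10 = 2.7500, f(x_10) = 1.049568, coefficient = 1

I ≈ (0.125000/2) × 32.445634 = 2.027852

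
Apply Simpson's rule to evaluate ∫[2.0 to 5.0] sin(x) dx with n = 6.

f(x) = sin(x)
a = 2.0, b = 5.0, n = 6
h = (b - a)/n = 0.500000

Simpson's rule: (h/3)[f(x₀) + 4f(x₁) + 2f(x₂) + ... + f(xₙ)]

x_0 = 2.0000, f(x_0) = 0.909297, coefficient = 1
x_1 = 2.5000, f(x_1) = 0.598472, coefficient = 4
x_2 = 3.0000, f(x_2) = 0.141120, coefficient = 2
x_3 = 3.5000, f(x_3) = -0.350783, coefficient = 4
x_4 = 4.0000, f(x_4) = -0.756802, coefficient = 2
x_5 = 4.5000, f(x_5) = -0.977530, coefficient = 4
x_6 = 5.0000, f(x_6) = -0.958924, coefficient = 1

I ≈ (0.500000/3) × -4.200357 = -0.700059
Exact value: -0.699809
Error: 0.000250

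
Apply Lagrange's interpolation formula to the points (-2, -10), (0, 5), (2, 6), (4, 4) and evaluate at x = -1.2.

Lagrange interpolation formula:
P(x) = Σ yᵢ × Lᵢ(x)
where Lᵢ(x) = Π_{j≠i} (x - xⱼ)/(xᵢ - xⱼ)

L_0(-1.2) = (-1.2 - 0)/(-2 - 0) × (-1.2 - 2)/(-2 - 2) × (-1.2 - 4)/(-2 - 4) = 0.416000
L_1(-1.2) = (-1.2 - (-2))/(0 - (-2)) × (-1.2 - 2)/(0 - 2) × (-1.2 - 4)/(0 - 4) = 0.832000
L_2(-1.2) = (-1.2 - (-2))/(2 - (-2)) × (-1.2 - 0)/(2 - 0) × (-1.2 - 4)/(2 - 4) = -0.312000
L_3(-1.2) = (-1.2 - (-2))/(4 - (-2)) × (-1.2 - 0)/(4 - 0) × (-1.2 - 2)/(4 - 2) = 0.064000

P(-1.2) = (-10)×L_0(-1.2) + 5×L_1(-1.2) + 6×L_2(-1.2) + 4×L_3(-1.2)
P(-1.2) = -1.616000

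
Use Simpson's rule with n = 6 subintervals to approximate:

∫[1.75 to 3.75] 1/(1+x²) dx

f(x) = 1/(1+x²)
a = 1.75, b = 3.75, n = 6
h = (b - a)/n = 0.333333

Simpson's rule: (h/3)[f(x₀) + 4f(x₁) + 2f(x₂) + ... + f(xₙ)]

x_0 = 1.7500, f(x_0) = 0.246154, coefficient = 1
x_1 = 2.0833, f(x_1) = 0.187256, coefficient = 4
x_2 = 2.4167, f(x_2) = 0.146193, coefficient = 2
x_3 = 2.7500, f(x_3) = 0.116788, coefficient = 4
x_4 = 3.0833, f(x_4) = 0.095175, coefficient = 2
x_5 = 3.4167, f(x_5) = 0.078904, coefficient = 4
x_6 = 3.7500, f(x_6) = 0.066390, coefficient = 1

I ≈ (0.333333/3) × 2.327074 = 0.258564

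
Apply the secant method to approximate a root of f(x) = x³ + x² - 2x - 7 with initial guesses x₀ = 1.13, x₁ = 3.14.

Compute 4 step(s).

f(x) = x³ + x² - 2x - 7
x₀ = 1.13, x₁ = 3.14

Secant formula: x_{n+1} = x_n - f(x_n)(x_n - x_{n-1})/(f(x_n) - f(x_{n-1}))

Iteration 1:
  f(1.130000) = -6.540203
  f(3.140000) = 27.538744
  x_2 = 3.140000 - 27.538744×(3.140000 - 1.130000)/(27.538744 - (-6.540203))
       = 1.515746
Iteration 2:
  f(3.140000) = 27.538744
  f(1.515746) = -4.251603
  x_3 = 1.515746 - (-4.251603)×(1.515746 - 3.140000)/(-4.251603 - 27.538744)
       = 1.732972
Iteration 3:
  f(1.515746) = -4.251603
  f(1.732972) = -2.258309
  x_4 = 1.732972 - (-2.258309)×(1.732972 - 1.515746)/(-2.258309 - (-4.251603))
       = 1.979078
Iteration 4:
  f(1.732972) = -2.258309
  f(1.979078) = 0.710151
  x_5 = 1.979078 - 0.710151×(1.979078 - 1.732972)/(0.710151 - (-2.258309))
       = 1.920202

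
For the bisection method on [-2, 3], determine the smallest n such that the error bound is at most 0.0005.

We need (b-a)/2^n ≤ 0.0005
(3 - (-2))/2^n ≤ 0.0005
5/2^n ≤ 0.0005
2^n ≥ 10000
n ≥ log₂(10000) = 13.29
n ≥ 14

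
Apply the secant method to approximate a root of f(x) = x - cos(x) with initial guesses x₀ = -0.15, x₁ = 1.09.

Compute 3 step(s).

f(x) = x - cos(x)
x₀ = -0.15, x₁ = 1.09

Secant formula: x_{n+1} = x_n - f(x_n)(x_n - x_{n-1})/(f(x_n) - f(x_{n-1}))

Iteration 1:
  f(-0.150000) = -1.138771
  f(1.090000) = 0.627515
  x_2 = 1.090000 - 0.627515×(1.090000 - (-0.150000))/(0.627515 - (-1.138771))
       = 0.649461
Iteration 2:
  f(1.090000) = 0.627515
  f(0.649461) = -0.146949
  x_3 = 0.649461 - (-0.146949)×(0.649461 - 1.090000)/(-0.146949 - 0.627515)
       = 0.733050
Iteration 3:
  f(0.649461) = -0.146949
  f(0.733050) = -0.010087
  x_4 = 0.733050 - (-0.010087)×(0.733050 - 0.649461)/(-0.010087 - (-0.146949))
       = 0.739211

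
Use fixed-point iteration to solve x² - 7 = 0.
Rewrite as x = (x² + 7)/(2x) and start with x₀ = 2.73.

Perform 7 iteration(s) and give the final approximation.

Equation: x² - 7 = 0
Fixed-point form: x = (x² + 7)/(2x)
x₀ = 2.73

x_1 = g(2.730000) = 2.647051
x_2 = g(2.647051) = 2.645752
x_3 = g(2.645752) = 2.645751
x_4 = g(2.645751) = 2.645751
x_5 = g(2.645751) = 2.645751
x_6 = g(2.645751) = 2.645751
x_7 = g(2.645751) = 2.645751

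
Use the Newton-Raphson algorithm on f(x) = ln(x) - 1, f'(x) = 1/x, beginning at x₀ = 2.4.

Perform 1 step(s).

f(x) = ln(x) - 1
f'(x) = 1/x
x₀ = 2.4

Newton-Raphson formula: x_{n+1} = x_n - f(x_n)/f'(x_n)

Iteration 1:
  f(2.400000) = -0.124531
  f'(2.400000) = 0.416667
  x_1 = 2.400000 - (-0.124531)/0.416667 = 2.698875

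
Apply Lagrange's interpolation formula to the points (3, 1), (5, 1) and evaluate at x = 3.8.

Lagrange interpolation formula:
P(x) = Σ yᵢ × Lᵢ(x)
where Lᵢ(x) = Π_{j≠i} (x - xⱼ)/(xᵢ - xⱼ)

L_0(3.8) = (3.8 - 5)/(3 - 5) = 0.600000
L_1(3.8) = (3.8 - 3)/(5 - 3) = 0.400000

P(3.8) = 1×L_0(3.8) + 1×L_1(3.8)
P(3.8) = 1.000000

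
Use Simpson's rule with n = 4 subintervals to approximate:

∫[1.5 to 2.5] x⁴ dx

f(x) = x⁴
a = 1.5, b = 2.5, n = 4
h = (b - a)/n = 0.250000

Simpson's rule: (h/3)[f(x₀) + 4f(x₁) + 2f(x₂) + ... + f(xₙ)]

x_0 = 1.5000, f(x_0) = 5.062500, coefficient = 1
x_1 = 1.7500, f(x_1) = 9.378906, coefficient = 4
x_2 = 2.0000, f(x_2) = 16.000000, coefficient = 2
x_3 = 2.2500, f(x_3) = 25.628906, coefficient = 4
x_4 = 2.5000, f(x_4) = 39.062500, coefficient = 1

I ≈ (0.250000/3) × 216.156250 = 18.013021
Exact value: 18.012500
Error: 0.000521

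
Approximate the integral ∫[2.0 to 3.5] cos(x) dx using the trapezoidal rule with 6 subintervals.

f(x) = cos(x)
a = 2.0, b = 3.5, n = 6
h = (b - a)/n = 0.250000

Trapezoidal rule: (h/2)[f(x₀) + 2f(x₁) + 2f(x₂) + ... + f(xₙ)]

x_0 = 2.0000, f(x_0) = -0.416147, coefficient = 1
x_1 = 2.2500, f(x_1) = -0.628174, coefficient = 2
x_2 = 2.5000, f(x_2) = -0.801144, coefficient = 2
x_3 = 2.7500, f(x_3) = -0.924302, coefficient = 2
x_4 = 3.0000, f(x_4) = -0.989992, coefficient = 2
x_5 = 3.2500, f(x_5) = -0.994130, coefficient = 2
x_6 = 3.5000, f(x_6) = -0.936457, coefficient = 1

I ≈ (0.250000/2) × -10.028087 = -1.253511
Exact value: -1.260081
Error: 0.006570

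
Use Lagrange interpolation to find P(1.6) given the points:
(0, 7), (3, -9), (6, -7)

Lagrange interpolation formula:
P(x) = Σ yᵢ × Lᵢ(x)
where Lᵢ(x) = Π_{j≠i} (x - xⱼ)/(xᵢ - xⱼ)

L_0(1.6) = (1.6 - 3)/(0 - 3) × (1.6 - 6)/(0 - 6) = 0.342222
L_1(1.6) = (1.6 - 0)/(3 - 0) × (1.6 - 6)/(3 - 6) = 0.782222
L_2(1.6) = (1.6 - 0)/(6 - 0) × (1.6 - 3)/(6 - 3) = -0.124444

P(1.6) = 7×L_0(1.6) + (-9)×L_1(1.6) + (-7)×L_2(1.6)
P(1.6) = -3.773333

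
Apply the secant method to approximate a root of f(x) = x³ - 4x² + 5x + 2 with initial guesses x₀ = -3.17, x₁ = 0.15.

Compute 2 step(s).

f(x) = x³ - 4x² + 5x + 2
x₀ = -3.17, x₁ = 0.15

Secant formula: x_{n+1} = x_n - f(x_n)(x_n - x_{n-1})/(f(x_n) - f(x_{n-1}))

Iteration 1:
  f(-3.170000) = -85.900613
  f(0.150000) = 2.663375
  x_2 = 0.150000 - 2.663375×(0.150000 - (-3.170000))/(2.663375 - (-85.900613))
       = 0.050158
Iteration 2:
  f(0.150000) = 2.663375
  f(0.050158) = 2.240853
  x_3 = 0.050158 - 2.240853×(0.050158 - 0.150000)/(2.240853 - 2.663375)
       = -0.479356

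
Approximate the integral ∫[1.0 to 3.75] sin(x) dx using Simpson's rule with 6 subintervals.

f(x) = sin(x)
a = 1.0, b = 3.75, n = 6
h = (b - a)/n = 0.458333

Simpson's rule: (h/3)[f(x₀) + 4f(x₁) + 2f(x₂) + ... + f(xₙ)]

x_0 = 1.0000, f(x_0) = 0.841471, coefficient = 1
x_1 = 1.4583, f(x_1) = 0.993683, coefficient = 4
x_2 = 1.9167, f(x_2) = 0.940781, coefficient = 2
x_3 = 2.3750, f(x_3) = 0.693685, coefficient = 4
x_4 = 2.8333, f(x_4) = 0.303400, coefficient = 2
x_5 = 3.2917, f(x_5) = -0.149511, coefficient = 4
x_6 = 3.7500, f(x_6) = -0.571561, coefficient = 1

I ≈ (0.458333/3) × 8.909698 = 1.361204
Exact value: 1.360862
Error: 0.000342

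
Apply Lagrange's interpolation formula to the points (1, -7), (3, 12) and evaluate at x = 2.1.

Lagrange interpolation formula:
P(x) = Σ yᵢ × Lᵢ(x)
where Lᵢ(x) = Π_{j≠i} (x - xⱼ)/(xᵢ - xⱼ)

L_0(2.1) = (2.1 - 3)/(1 - 3) = 0.450000
L_1(2.1) = (2.1 - 1)/(3 - 1) = 0.550000

P(2.1) = (-7)×L_0(2.1) + 12×L_1(2.1)
P(2.1) = 3.450000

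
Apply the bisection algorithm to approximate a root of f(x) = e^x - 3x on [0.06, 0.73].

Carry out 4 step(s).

f(x) = e^x - 3x
Initial interval: [0.06, 0.73]

Iteration 1:
  c_1 = (0.060000 + 0.730000)/2 = 0.395000
  f(c_1) = f(0.395000) = 0.299384
  f(a) × f(c) ≥ 0, new interval: [0.395000, 0.730000]
Iteration 2:
  c_2 = (0.395000 + 0.730000)/2 = 0.562500
  f(c_2) = f(0.562500) = 0.067555
  f(a) × f(c) ≥ 0, new interval: [0.562500, 0.730000]
Iteration 3:
  c_3 = (0.562500 + 0.730000)/2 = 0.646250
  f(c_3) = f(0.646250) = -0.030379
  f(a) × f(c) < 0, new interval: [0.562500, 0.646250]
Iteration 4:
  c_4 = (0.562500 + 0.646250)/2 = 0.604375
  f(c_4) = f(0.604375) = 0.016983
  f(a) × f(c) ≥ 0, new interval: [0.604375, 0.646250]

After 4 iteration(s), the approximation is c_4 = 0.604375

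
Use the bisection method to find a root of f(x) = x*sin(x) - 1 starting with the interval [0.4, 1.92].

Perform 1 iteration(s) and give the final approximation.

f(x) = x*sin(x) - 1
Initial interval: [0.4, 1.92]

Iteration 1:
  c_1 = (0.400000 + 1.920000)/2 = 1.160000
  f(c_1) = f(1.160000) = 0.063492
  f(a) × f(c) < 0, new interval: [0.400000, 1.160000]

After 1 iteration(s), the approximation is c_1 = 1.160000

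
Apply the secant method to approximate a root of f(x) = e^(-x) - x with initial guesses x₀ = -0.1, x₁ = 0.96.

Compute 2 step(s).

f(x) = e^(-x) - x
x₀ = -0.1, x₁ = 0.96

Secant formula: x_{n+1} = x_n - f(x_n)(x_n - x_{n-1})/(f(x_n) - f(x_{n-1}))

Iteration 1:
  f(-0.100000) = 1.205171
  f(0.960000) = -0.577107
  x_2 = 0.960000 - (-0.577107)×(0.960000 - (-0.100000))/(-0.577107 - 1.205171)
       = 0.616769
Iteration 2:
  f(0.960000) = -0.577107
  f(0.616769) = -0.077083
  x_3 = 0.616769 - (-0.077083)×(0.616769 - 0.960000)/(-0.077083 - (-0.577107))
       = 0.563857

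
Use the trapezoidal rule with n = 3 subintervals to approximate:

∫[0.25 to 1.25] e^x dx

f(x) = e^x
a = 0.25, b = 1.25, n = 3
h = (b - a)/n = 0.333333

Trapezoidal rule: (h/2)[f(x₀) + 2f(x₁) + 2f(x₂) + ... + f(xₙ)]

x_0 = 0.2500, f(x_0) = 1.284025, coefficient = 1
x_1 = 0.5833, f(x_1) = 1.792002, coefficient = 2
x_2 = 0.9167, f(x_2) = 2.500940, coefficient = 2
x_3 = 1.2500, f(x_3) = 3.490343, coefficient = 1

I ≈ (0.333333/2) × 13.360252 = 2.226709
Exact value: 2.206318
Error: 0.020391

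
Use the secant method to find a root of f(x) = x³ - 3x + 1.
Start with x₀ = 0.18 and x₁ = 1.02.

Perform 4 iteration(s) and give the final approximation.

f(x) = x³ - 3x + 1
x₀ = 0.18, x₁ = 1.02

Secant formula: x_{n+1} = x_n - f(x_n)(x_n - x_{n-1})/(f(x_n) - f(x_{n-1}))

Iteration 1:
  f(0.180000) = 0.465832
  f(1.020000) = -0.998792
  x_2 = 1.020000 - (-0.998792)×(1.020000 - 0.180000)/(-0.998792 - 0.465832)
       = 0.447167
Iteration 2:
  f(1.020000) = -0.998792
  f(0.447167) = -0.252086
  x_3 = 0.447167 - (-0.252086)×(0.447167 - 1.020000)/(-0.252086 - (-0.998792))
       = 0.253780
Iteration 3:
  f(0.447167) = -0.252086
  f(0.253780) = 0.255004
  x_4 = 0.253780 - 0.255004×(0.253780 - 0.447167)/(0.255004 - (-0.252086))
       = 0.351030
Iteration 4:
  f(0.253780) = 0.255004
  f(0.351030) = -0.009835
  x_5 = 0.351030 - (-0.009835)×(0.351030 - 0.253780)/(-0.009835 - 0.255004)
       = 0.347418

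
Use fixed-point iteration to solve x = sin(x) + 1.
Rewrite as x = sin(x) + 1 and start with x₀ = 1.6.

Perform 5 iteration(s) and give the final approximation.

Equation: x = sin(x) + 1
Fixed-point form: x = sin(x) + 1
x₀ = 1.6

x_1 = g(1.600000) = 1.999574
x_2 = g(1.999574) = 1.909475
x_3 = g(1.909475) = 1.943195
x_4 = g(1.943195) = 1.931457
x_5 = g(1.931457) = 1.935664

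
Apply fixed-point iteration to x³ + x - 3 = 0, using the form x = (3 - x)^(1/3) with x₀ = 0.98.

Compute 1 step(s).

Equation: x³ + x - 3 = 0
Fixed-point form: x = (3 - x)^(1/3)
x₀ = 0.98

x_1 = g(0.980000) = 1.264107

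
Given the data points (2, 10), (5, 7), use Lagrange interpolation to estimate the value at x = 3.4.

Lagrange interpolation formula:
P(x) = Σ yᵢ × Lᵢ(x)
where Lᵢ(x) = Π_{j≠i} (x - xⱼ)/(xᵢ - xⱼ)

L_0(3.4) = (3.4 - 5)/(2 - 5) = 0.533333
L_1(3.4) = (3.4 - 2)/(5 - 2) = 0.466667

P(3.4) = 10×L_0(3.4) + 7×L_1(3.4)
P(3.4) = 8.600000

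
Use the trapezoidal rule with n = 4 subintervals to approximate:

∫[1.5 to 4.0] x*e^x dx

f(x) = x*e^x
a = 1.5, b = 4.0, n = 4
h = (b - a)/n = 0.625000

Trapezoidal rule: (h/2)[f(x₀) + 2f(x₁) + 2f(x₂) + ... + f(xₙ)]

x_0 = 1.5000, f(x_0) = 6.722534, coefficient = 1
x_1 = 2.1250, f(x_1) = 17.792407, coefficient = 2
x_2 = 2.7500, f(x_2) = 43.017238, coefficient = 2
x_3 = 3.3750, f(x_3) = 98.631958, coefficient = 2
x_4 = 4.0000, f(x_4) = 218.392600, coefficient = 1

I ≈ (0.625000/2) × 543.998339 = 169.999481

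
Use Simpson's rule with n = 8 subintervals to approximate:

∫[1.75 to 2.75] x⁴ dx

f(x) = x⁴
a = 1.75, b = 2.75, n = 8
h = (b - a)/n = 0.125000

Simpson's rule: (h/3)[f(x₀) + 4f(x₁) + 2f(x₂) + ... + f(xₙ)]

x_0 = 1.7500, f(x_0) = 9.378906, coefficient = 1
x_1 = 1.8750, f(x_1) = 12.359619, coefficient = 4
x_2 = 2.0000, f(x_2) = 16.000000, coefficient = 2
x_3 = 2.1250, f(x_3) = 20.390869, coefficient = 4
x_4 = 2.2500, f(x_4) = 25.628906, coefficient = 2
x_5 = 2.3750, f(x_5) = 31.816650, coefficient = 4
x_6 = 2.5000, f(x_6) = 39.062500, coefficient = 2
x_7 = 2.6250, f(x_7) = 47.480713, coefficient = 4
x_8 = 2.7500, f(x_8) = 57.191406, coefficient = 1

I ≈ (0.125000/3) × 676.144531 = 28.172689
Exact value: 28.172656
Error: 0.000033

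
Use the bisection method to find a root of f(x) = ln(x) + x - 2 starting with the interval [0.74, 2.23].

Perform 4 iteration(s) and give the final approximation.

f(x) = ln(x) + x - 2
Initial interval: [0.74, 2.23]

Iteration 1:
  c_1 = (0.740000 + 2.230000)/2 = 1.485000
  f(c_1) = f(1.485000) = -0.119585
  f(a) × f(c) ≥ 0, new interval: [1.485000, 2.230000]
Iteration 2:
  c_2 = (1.485000 + 2.230000)/2 = 1.857500
  f(c_2) = f(1.857500) = 0.476731
  f(a) × f(c) < 0, new interval: [1.485000, 1.857500]
Iteration 3:
  c_3 = (1.485000 + 1.857500)/2 = 1.671250
  f(c_3) = f(1.671250) = 0.184822
  f(a) × f(c) < 0, new interval: [1.485000, 1.671250]
Iteration 4:
  c_4 = (1.485000 + 1.671250)/2 = 1.578125
  f(c_4) = f(1.578125) = 0.034362
  f(a) × f(c) < 0, new interval: [1.485000, 1.578125]

After 4 iteration(s), the approximation is c_4 = 1.578125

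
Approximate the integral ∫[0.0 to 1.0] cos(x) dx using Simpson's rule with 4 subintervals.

f(x) = cos(x)
a = 0.0, b = 1.0, n = 4
h = (b - a)/n = 0.250000

Simpson's rule: (h/3)[f(x₀) + 4f(x₁) + 2f(x₂) + ... + f(xₙ)]

x_0 = 0.0000, f(x_0) = 1.000000, coefficient = 1
x_1 = 0.2500, f(x_1) = 0.968912, coefficient = 4
x_2 = 0.5000, f(x_2) = 0.877583, coefficient = 2
x_3 = 0.7500, f(x_3) = 0.731689, coefficient = 4
x_4 = 1.0000, f(x_4) = 0.540302, coefficient = 1

I ≈ (0.250000/3) × 10.097873 = 0.841489
Exact value: 0.841471
Error: 0.000018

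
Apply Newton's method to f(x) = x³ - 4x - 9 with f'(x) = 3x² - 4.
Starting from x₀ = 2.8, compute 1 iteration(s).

f(x) = x³ - 4x - 9
f'(x) = 3x² - 4
x₀ = 2.8

Newton-Raphson formula: x_{n+1} = x_n - f(x_n)/f'(x_n)

Iteration 1:
  f(2.800000) = 1.752000
  f'(2.800000) = 19.520000
  x_1 = 2.800000 - 1.752000/19.520000 = 2.710246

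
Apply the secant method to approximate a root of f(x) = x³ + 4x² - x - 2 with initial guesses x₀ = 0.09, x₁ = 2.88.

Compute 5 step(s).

f(x) = x³ + 4x² - x - 2
x₀ = 0.09, x₁ = 2.88

Secant formula: x_{n+1} = x_n - f(x_n)(x_n - x_{n-1})/(f(x_n) - f(x_{n-1}))

Iteration 1:
  f(0.090000) = -2.056871
  f(2.880000) = 52.185472
  x_2 = 2.880000 - 52.185472×(2.880000 - 0.090000)/(52.185472 - (-2.056871))
       = 0.195797
Iteration 2:
  f(2.880000) = 52.185472
  f(0.195797) = -2.034945
  x_3 = 0.195797 - (-2.034945)×(0.195797 - 2.880000)/(-2.034945 - 52.185472)
       = 0.296538
Iteration 3:
  f(0.195797) = -2.034945
  f(0.296538) = -1.918723
  x_4 = 0.296538 - (-1.918723)×(0.296538 - 0.195797)/(-1.918723 - (-2.034945))
       = 1.959685
Iteration 4:
  f(0.296538) = -1.918723
  f(1.959685) = 18.927684
  x_5 = 1.959685 - 18.927684×(1.959685 - 0.296538)/(18.927684 - (-1.918723))
       = 0.449615
Iteration 5:
  f(1.959685) = 18.927684
  f(0.449615) = -1.550108
  x_6 = 0.449615 - (-1.550108)×(0.449615 - 1.959685)/(-1.550108 - 18.927684)
       = 0.563923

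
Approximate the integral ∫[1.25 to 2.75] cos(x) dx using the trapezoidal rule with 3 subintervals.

f(x) = cos(x)
a = 1.25, b = 2.75, n = 3
h = (b - a)/n = 0.500000

Trapezoidal rule: (h/2)[f(x₀) + 2f(x₁) + 2f(x₂) + ... + f(xₙ)]

x_0 = 1.2500, f(x_0) = 0.315322, coefficient = 1
x_1 = 1.7500, f(x_1) = -0.178246, coefficient = 2
x_2 = 2.2500, f(x_2) = -0.628174, coefficient = 2
x_3 = 2.7500, f(x_3) = -0.924302, coefficient = 1

I ≈ (0.500000/2) × -2.221819 = -0.555455
Exact value: -0.567324
Error: 0.011869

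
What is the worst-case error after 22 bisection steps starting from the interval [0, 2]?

Bisection error bound: |error| ≤ (b-a)/2^n
|error| ≤ (2 - 0)/2^22 = 2/2^22
|error| ≤ 0.0000004768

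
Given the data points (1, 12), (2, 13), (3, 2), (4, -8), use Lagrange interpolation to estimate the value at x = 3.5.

Lagrange interpolation formula:
P(x) = Σ yᵢ × Lᵢ(x)
where Lᵢ(x) = Π_{j≠i} (x - xⱼ)/(xᵢ - xⱼ)

L_0(3.5) = (3.5 - 2)/(1 - 2) × (3.5 - 3)/(1 - 3) × (3.5 - 4)/(1 - 4) = 0.062500
L_1(3.5) = (3.5 - 1)/(2 - 1) × (3.5 - 3)/(2 - 3) × (3.5 - 4)/(2 - 4) = -0.312500
L_2(3.5) = (3.5 - 1)/(3 - 1) × (3.5 - 2)/(3 - 2) × (3.5 - 4)/(3 - 4) = 0.937500
L_3(3.5) = (3.5 - 1)/(4 - 1) × (3.5 - 2)/(4 - 2) × (3.5 - 3)/(4 - 3) = 0.312500

P(3.5) = 12×L_0(3.5) + 13×L_1(3.5) + 2×L_2(3.5) + (-8)×L_3(3.5)
P(3.5) = -3.937500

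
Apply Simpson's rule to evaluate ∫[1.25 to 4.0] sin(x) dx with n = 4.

f(x) = sin(x)
a = 1.25, b = 4.0, n = 4
h = (b - a)/n = 0.687500

Simpson's rule: (h/3)[f(x₀) + 4f(x₁) + 2f(x₂) + ... + f(xₙ)]

x_0 = 1.2500, f(x_0) = 0.948985, coefficient = 1
x_1 = 1.9375, f(x_1) = 0.933514, coefficient = 4
x_2 = 2.6250, f(x_2) = 0.493920, coefficient = 2
x_3 = 3.3125, f(x_3) = -0.170077, coefficient = 4
x_4 = 4.0000, f(x_4) = -0.756802, coefficient = 1

I ≈ (0.687500/3) × 4.233774 = 0.970240
Exact value: 0.968966
Error: 0.001274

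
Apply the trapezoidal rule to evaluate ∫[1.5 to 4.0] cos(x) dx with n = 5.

f(x) = cos(x)
a = 1.5, b = 4.0, n = 5
h = (b - a)/n = 0.500000

Trapezoidal rule: (h/2)[f(x₀) + 2f(x₁) + 2f(x₂) + ... + f(xₙ)]

x_0 = 1.5000, f(x_0) = 0.070737, coefficient = 1
x_1 = 2.0000, f(x_1) = -0.416147, coefficient = 2
x_2 = 2.5000, f(x_2) = -0.801144, coefficient = 2
x_3 = 3.0000, f(x_3) = -0.989992, coefficient = 2
x_4 = 3.5000, f(x_4) = -0.936457, coefficient = 2
x_5 = 4.0000, f(x_5) = -0.653644, coefficient = 1

I ≈ (0.500000/2) × -6.870386 = -1.717596
Exact value: -1.754297
Error: 0.036701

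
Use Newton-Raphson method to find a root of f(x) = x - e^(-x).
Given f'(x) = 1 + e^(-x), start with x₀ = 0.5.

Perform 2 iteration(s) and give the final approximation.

f(x) = x - e^(-x)
f'(x) = 1 + e^(-x)
x₀ = 0.5

Newton-Raphson formula: x_{n+1} = x_n - f(x_n)/f'(x_n)

Iteration 1:
  f(0.500000) = -0.106531
  f'(0.500000) = 1.606531
  x_1 = 0.500000 - (-0.106531)/1.606531 = 0.566311
Iteration 2:
  f(0.566311) = -0.001305
  f'(0.566311) = 1.567616
  x_2 = 0.566311 - (-0.001305)/1.567616 = 0.567143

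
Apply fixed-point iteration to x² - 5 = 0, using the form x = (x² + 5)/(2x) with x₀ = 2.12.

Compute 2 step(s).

Equation: x² - 5 = 0
Fixed-point form: x = (x² + 5)/(2x)
x₀ = 2.12

x_1 = g(2.120000) = 2.239245
x_2 = g(2.239245) = 2.236070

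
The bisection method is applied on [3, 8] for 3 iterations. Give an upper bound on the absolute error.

Bisection error bound: |error| ≤ (b-a)/2^n
|error| ≤ (8 - 3)/2^3 = 5/2^3
|error| ≤ 0.6250000000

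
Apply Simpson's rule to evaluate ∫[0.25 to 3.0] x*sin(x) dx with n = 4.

f(x) = x*sin(x)
a = 0.25, b = 3.0, n = 4
h = (b - a)/n = 0.687500

Simpson's rule: (h/3)[f(x₀) + 4f(x₁) + 2f(x₂) + ... + f(xₙ)]

x_0 = 0.2500, f(x_0) = 0.061851, coefficient = 1
x_1 = 0.9375, f(x_1) = 0.755701, coefficient = 4
x_2 = 1.6250, f(x_2) = 1.622613, coefficient = 2
x_3 = 2.3125, f(x_3) = 1.705050, coefficient = 4
x_4 = 3.0000, f(x_4) = 0.423360, coefficient = 1

I ≈ (0.687500/3) × 13.573440 = 3.110580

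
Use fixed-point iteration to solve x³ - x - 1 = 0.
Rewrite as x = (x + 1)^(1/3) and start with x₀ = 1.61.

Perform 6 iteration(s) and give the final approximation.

Equation: x³ - x - 1 = 0
Fixed-point form: x = (x + 1)^(1/3)
x₀ = 1.61

x_1 = g(1.610000) = 1.376830
x_2 = g(1.376830) = 1.334543
x_3 = g(1.334543) = 1.326582
x_4 = g(1.326582) = 1.325072
x_5 = g(1.325072) = 1.324785
x_6 = g(1.324785) = 1.324731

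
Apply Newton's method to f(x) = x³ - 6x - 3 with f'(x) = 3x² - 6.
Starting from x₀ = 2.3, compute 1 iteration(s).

f(x) = x³ - 6x - 3
f'(x) = 3x² - 6
x₀ = 2.3

Newton-Raphson formula: x_{n+1} = x_n - f(x_n)/f'(x_n)

Iteration 1:
  f(2.300000) = -4.633000
  f'(2.300000) = 9.870000
  x_1 = 2.300000 - (-4.633000)/9.870000 = 2.769402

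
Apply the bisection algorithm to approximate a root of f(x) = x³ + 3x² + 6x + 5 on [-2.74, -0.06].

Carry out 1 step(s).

f(x) = x³ + 3x² + 6x + 5
Initial interval: [-2.74, -0.06]

Iteration 1:
  c_1 = (-2.740000 + (-0.060000))/2 = -1.400000
  f(c_1) = f(-1.400000) = -0.264000
  f(a) × f(c) ≥ 0, new interval: [-1.400000, -0.060000]

After 1 iteration(s), the approximation is c_1 = -1.400000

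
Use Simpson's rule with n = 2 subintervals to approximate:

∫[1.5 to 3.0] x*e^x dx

f(x) = x*e^x
a = 1.5, b = 3.0, n = 2
h = (b - a)/n = 0.750000

Simpson's rule: (h/3)[f(x₀) + 4f(x₁) + 2f(x₂) + ... + f(xₙ)]

x_0 = 1.5000, f(x_0) = 6.722534, coefficient = 1
x_1 = 2.2500, f(x_1) = 21.347406, coefficient = 4
x_2 = 3.0000, f(x_2) = 60.256611, coefficient = 1

I ≈ (0.750000/3) × 152.368767 = 38.092192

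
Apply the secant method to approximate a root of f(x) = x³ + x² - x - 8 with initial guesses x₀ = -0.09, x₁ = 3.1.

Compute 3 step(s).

f(x) = x³ + x² - x - 8
x₀ = -0.09, x₁ = 3.1

Secant formula: x_{n+1} = x_n - f(x_n)(x_n - x_{n-1})/(f(x_n) - f(x_{n-1}))

Iteration 1:
  f(-0.090000) = -7.902629
  f(3.100000) = 28.301000
  x_2 = 3.100000 - 28.301000×(3.100000 - (-0.090000))/(28.301000 - (-7.902629))
       = 0.606322
Iteration 2:
  f(3.100000) = 28.301000
  f(0.606322) = -8.015796
  x_3 = 0.606322 - (-8.015796)×(0.606322 - 3.100000)/(-8.015796 - 28.301000)
       = 1.156723
Iteration 3:
  f(0.606322) = -8.015796
  f(1.156723) = -6.271008
  x_4 = 1.156723 - (-6.271008)×(1.156723 - 0.606322)/(-6.271008 - (-8.015796))
       = 3.134942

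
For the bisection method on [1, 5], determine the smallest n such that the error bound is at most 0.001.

We need (b-a)/2^n ≤ 0.001
(5 - 1)/2^n ≤ 0.001
4/2^n ≤ 0.001
2^n ≥ 4000
n ≥ log₂(4000) = 11.97
n ≥ 12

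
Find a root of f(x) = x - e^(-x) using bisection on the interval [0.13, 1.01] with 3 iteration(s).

f(x) = x - e^(-x)
Initial interval: [0.13, 1.01]

Iteration 1:
  c_1 = (0.130000 + 1.010000)/2 = 0.570000
  f(c_1) = f(0.570000) = 0.004475
  f(a) × f(c) < 0, new interval: [0.130000, 0.570000]
Iteration 2:
  c_2 = (0.130000 + 0.570000)/2 = 0.350000
  f(c_2) = f(0.350000) = -0.354688
  f(a) × f(c) ≥ 0, new interval: [0.350000, 0.570000]
Iteration 3:
  c_3 = (0.350000 + 0.570000)/2 = 0.460000
  f(c_3) = f(0.460000) = -0.171284
  f(a) × f(c) ≥ 0, new interval: [0.460000, 0.570000]

After 3 iteration(s), the approximation is c_3 = 0.460000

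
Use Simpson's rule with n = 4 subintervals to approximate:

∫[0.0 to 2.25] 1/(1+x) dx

f(x) = 1/(1+x)
a = 0.0, b = 2.25, n = 4
h = (b - a)/n = 0.562500

Simpson's rule: (h/3)[f(x₀) + 4f(x₁) + 2f(x₂) + ... + f(xₙ)]

x_0 = 0.0000, f(x_0) = 1.000000, coefficient = 1
x_1 = 0.5625, f(x_1) = 0.640000, coefficient = 4
x_2 = 1.1250, f(x_2) = 0.470588, coefficient = 2
x_3 = 1.6875, f(x_3) = 0.372093, coefficient = 4
x_4 = 2.2500, f(x_4) = 0.307692, coefficient = 1

I ≈ (0.562500/3) × 6.297241 = 1.180733
Exact value: 1.178655
Error: 0.002078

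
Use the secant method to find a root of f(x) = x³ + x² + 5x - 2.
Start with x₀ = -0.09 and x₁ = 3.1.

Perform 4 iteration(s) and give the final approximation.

f(x) = x³ + x² + 5x - 2
x₀ = -0.09, x₁ = 3.1

Secant formula: x_{n+1} = x_n - f(x_n)(x_n - x_{n-1})/(f(x_n) - f(x_{n-1}))

Iteration 1:
  f(-0.090000) = -2.442629
  f(3.100000) = 52.901000
  x_2 = 3.100000 - 52.901000×(3.100000 - (-0.090000))/(52.901000 - (-2.442629))
       = 0.050793
Iteration 2:
  f(3.100000) = 52.901000
  f(0.050793) = -1.743325
  x_3 = 0.050793 - (-1.743325)×(0.050793 - 3.100000)/(-1.743325 - 52.901000)
       = 0.148072
Iteration 3:
  f(0.050793) = -1.743325
  f(0.148072) = -1.234468
  x_4 = 0.148072 - (-1.234468)×(0.148072 - 0.050793)/(-1.234468 - (-1.743325))
       = 0.384068
Iteration 4:
  f(0.148072) = -1.234468
  f(0.384068) = 0.124500
  x_5 = 0.384068 - 0.124500×(0.384068 - 0.148072)/(0.124500 - (-1.234468))
       = 0.362447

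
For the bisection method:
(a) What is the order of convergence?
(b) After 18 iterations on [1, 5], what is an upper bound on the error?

(a) Bisection has linear (order 1) convergence; the error is halved each step.

(b) Error bound = (b-a)/2^n = (5 - 1)/2^{18}
    = 4/2^{18}

(a) 1 (linear); (b) error ≤ 1.53e-05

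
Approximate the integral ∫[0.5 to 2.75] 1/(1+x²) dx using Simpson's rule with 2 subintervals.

f(x) = 1/(1+x²)
a = 0.5, b = 2.75, n = 2
h = (b - a)/n = 1.125000

Simpson's rule: (h/3)[f(x₀) + 4f(x₁) + 2f(x₂) + ... + f(xₙ)]

x_0 = 0.5000, f(x_0) = 0.800000, coefficient = 1
x_1 = 1.6250, f(x_1) = 0.274678, coefficient = 4
x_2 = 2.7500, f(x_2) = 0.116788, coefficient = 1

I ≈ (1.125000/3) × 2.015501 = 0.755813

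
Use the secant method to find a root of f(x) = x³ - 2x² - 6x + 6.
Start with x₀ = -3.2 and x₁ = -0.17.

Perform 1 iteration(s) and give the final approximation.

f(x) = x³ - 2x² - 6x + 6
x₀ = -3.2, x₁ = -0.17

Secant formula: x_{n+1} = x_n - f(x_n)(x_n - x_{n-1})/(f(x_n) - f(x_{n-1}))

Iteration 1:
  f(-3.200000) = -28.048000
  f(-0.170000) = 6.957287
  x_2 = -0.170000 - 6.957287×(-0.170000 - (-3.200000))/(6.957287 - (-28.048000))
       = -0.772211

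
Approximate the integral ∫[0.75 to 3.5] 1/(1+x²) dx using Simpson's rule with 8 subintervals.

f(x) = 1/(1+x²)
a = 0.75, b = 3.5, n = 8
h = (b - a)/n = 0.343750

Simpson's rule: (h/3)[f(x₀) + 4f(x₁) + 2f(x₂) + ... + f(xₙ)]

x_0 = 0.7500, f(x_0) = 0.640000, coefficient = 1
x_1 = 1.0938, f(x_1) = 0.455313, coefficient = 4
x_2 = 1.4375, f(x_2) = 0.326115, coefficient = 2
x_3 = 1.7812, f(x_3) = 0.239644, coefficient = 4
x_4 = 2.1250, f(x_4) = 0.181303, coefficient = 2
x_5 = 2.4688, f(x_5) = 0.140950, coefficient = 4
x_6 = 2.8125, f(x_6) = 0.112231, coefficient = 2
x_7 = 3.1562, f(x_7) = 0.091225, coefficient = 4
x_8 = 3.5000, f(x_8) = 0.075472, coefficient = 1

I ≈ (0.343750/3) × 5.663300 = 0.648920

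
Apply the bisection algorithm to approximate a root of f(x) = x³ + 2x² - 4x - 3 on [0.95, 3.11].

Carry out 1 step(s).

f(x) = x³ + 2x² - 4x - 3
Initial interval: [0.95, 3.11]

Iteration 1:
  c_1 = (0.950000 + 3.110000)/2 = 2.030000
  f(c_1) = f(2.030000) = 5.487227
  f(a) × f(c) < 0, new interval: [0.950000, 2.030000]

After 1 iteration(s), the approximation is c_1 = 2.030000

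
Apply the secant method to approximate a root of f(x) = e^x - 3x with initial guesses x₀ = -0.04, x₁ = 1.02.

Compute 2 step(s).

f(x) = e^x - 3x
x₀ = -0.04, x₁ = 1.02

Secant formula: x_{n+1} = x_n - f(x_n)(x_n - x_{n-1})/(f(x_n) - f(x_{n-1}))

Iteration 1:
  f(-0.040000) = 1.080789
  f(1.020000) = -0.286805
  x_2 = 1.020000 - (-0.286805)×(1.020000 - (-0.040000))/(-0.286805 - 1.080789)
       = 0.797702
Iteration 2:
  f(1.020000) = -0.286805
  f(0.797702) = -0.172673
  x_3 = 0.797702 - (-0.172673)×(0.797702 - 1.020000)/(-0.172673 - (-0.286805))
       = 0.461380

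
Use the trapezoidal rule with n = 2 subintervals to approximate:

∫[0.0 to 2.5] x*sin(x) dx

f(x) = x*sin(x)
a = 0.0, b = 2.5, n = 2
h = (b - a)/n = 1.250000

Trapezoidal rule: (h/2)[f(x₀) + 2f(x₁) + 2f(x₂) + ... + f(xₙ)]

x_0 = 0.0000, f(x_0) = 0.000000, coefficient = 1
x_1 = 1.2500, f(x_1) = 1.186231, coefficient = 2
x_2 = 2.5000, f(x_2) = 1.496180, coefficient = 1

I ≈ (1.250000/2) × 3.868642 = 2.417901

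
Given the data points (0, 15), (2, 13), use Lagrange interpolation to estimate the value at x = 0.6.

Lagrange interpolation formula:
P(x) = Σ yᵢ × Lᵢ(x)
where Lᵢ(x) = Π_{j≠i} (x - xⱼ)/(xᵢ - xⱼ)

L_0(0.6) = (0.6 - 2)/(0 - 2) = 0.700000
L_1(0.6) = (0.6 - 0)/(2 - 0) = 0.300000

P(0.6) = 15×L_0(0.6) + 13×L_1(0.6)
P(0.6) = 14.400000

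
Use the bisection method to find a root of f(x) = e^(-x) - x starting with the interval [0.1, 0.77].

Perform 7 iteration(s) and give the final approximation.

f(x) = e^(-x) - x
Initial interval: [0.1, 0.77]

Iteration 1:
  c_1 = (0.100000 + 0.770000)/2 = 0.435000
  f(c_1) = f(0.435000) = 0.212265
  f(a) × f(c) ≥ 0, new interval: [0.435000, 0.770000]
Iteration 2:
  c_2 = (0.435000 + 0.770000)/2 = 0.602500
  f(c_2) = f(0.602500) = -0.055059
  f(a) × f(c) < 0, new interval: [0.435000, 0.602500]
Iteration 3:
  c_3 = (0.435000 + 0.602500)/2 = 0.518750
  f(c_3) = f(0.518750) = 0.076514
  f(a) × f(c) ≥ 0, new interval: [0.518750, 0.602500]
Iteration 4:
  c_4 = (0.518750 + 0.602500)/2 = 0.560625
  f(c_4) = f(0.560625) = 0.010227
  f(a) × f(c) ≥ 0, new interval: [0.560625, 0.602500]
Iteration 5:
  c_5 = (0.560625 + 0.602500)/2 = 0.581562
  f(c_5) = f(0.581562) = -0.022538
  f(a) × f(c) < 0, new interval: [0.560625, 0.581562]
Iteration 6:
  c_6 = (0.560625 + 0.581562)/2 = 0.571094
  f(c_6) = f(0.571094) = -0.006187
  f(a) × f(c) < 0, new interval: [0.560625, 0.571094]
Iteration 7:
  c_7 = (0.560625 + 0.571094)/2 = 0.565859
  f(c_7) = f(0.565859) = 0.002013
  f(a) × f(c) ≥ 0, new interval: [0.565859, 0.571094]

After 7 iteration(s), the approximation is c_7 = 0.565859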